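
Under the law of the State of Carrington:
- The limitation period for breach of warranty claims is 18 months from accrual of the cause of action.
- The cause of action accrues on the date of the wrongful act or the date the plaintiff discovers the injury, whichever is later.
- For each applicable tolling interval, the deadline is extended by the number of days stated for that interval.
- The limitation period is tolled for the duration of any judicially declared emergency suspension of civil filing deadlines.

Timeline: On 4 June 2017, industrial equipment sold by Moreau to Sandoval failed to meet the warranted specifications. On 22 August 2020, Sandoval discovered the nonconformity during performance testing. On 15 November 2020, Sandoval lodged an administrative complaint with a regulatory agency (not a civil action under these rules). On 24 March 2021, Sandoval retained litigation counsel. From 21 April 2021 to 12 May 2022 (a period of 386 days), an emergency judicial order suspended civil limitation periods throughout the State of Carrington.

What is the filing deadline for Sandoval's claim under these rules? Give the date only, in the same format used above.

The claim accrued on 22 August 2020 — the later of the 4 June 2017 act and the 22 August 2020 discovery.
Adding the 18 months base period to 22 August 2020 gives a deadline of 22 February 2022, before any tolling.
The period was tolled for 386 days by the emergency suspension of filing deadlines (21 April 2021 to 12 May 2022), pushing the deadline to 15 March 2023.
None of the other events listed affects the running of the period under the stated rules.

15 March 2023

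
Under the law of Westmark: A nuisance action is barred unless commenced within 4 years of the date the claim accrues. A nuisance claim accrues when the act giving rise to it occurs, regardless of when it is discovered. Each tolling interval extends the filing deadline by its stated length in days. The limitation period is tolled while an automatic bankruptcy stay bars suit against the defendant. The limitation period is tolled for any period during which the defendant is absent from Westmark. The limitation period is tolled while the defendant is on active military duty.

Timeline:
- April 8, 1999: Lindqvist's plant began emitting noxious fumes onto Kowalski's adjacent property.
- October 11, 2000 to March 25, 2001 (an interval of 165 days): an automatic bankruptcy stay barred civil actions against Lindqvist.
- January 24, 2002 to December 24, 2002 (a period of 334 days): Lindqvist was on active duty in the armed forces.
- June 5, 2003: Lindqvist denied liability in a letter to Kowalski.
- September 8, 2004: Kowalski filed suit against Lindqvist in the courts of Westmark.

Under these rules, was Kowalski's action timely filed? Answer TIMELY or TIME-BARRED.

The limitation period began to run on April 8, 1999.
4 years from April 8, 1999 is April 8, 2003.
The period was tolled for 165 days by the automatic bankruptcy stay (October 11, 2000 to March 25, 2001), pushing the deadline to September 20, 2003.
The defendant's active military service from January 24, 2002 to December 24, 2002 tolled the period for 334 days, extending the deadline to August 19, 2004.
The other events in the timeline have no effect on the limitation period under the stated rules.
Filing on September 8, 2004 missed the August 19, 2004 deadline — the action is time-barred.

TIME-BARRED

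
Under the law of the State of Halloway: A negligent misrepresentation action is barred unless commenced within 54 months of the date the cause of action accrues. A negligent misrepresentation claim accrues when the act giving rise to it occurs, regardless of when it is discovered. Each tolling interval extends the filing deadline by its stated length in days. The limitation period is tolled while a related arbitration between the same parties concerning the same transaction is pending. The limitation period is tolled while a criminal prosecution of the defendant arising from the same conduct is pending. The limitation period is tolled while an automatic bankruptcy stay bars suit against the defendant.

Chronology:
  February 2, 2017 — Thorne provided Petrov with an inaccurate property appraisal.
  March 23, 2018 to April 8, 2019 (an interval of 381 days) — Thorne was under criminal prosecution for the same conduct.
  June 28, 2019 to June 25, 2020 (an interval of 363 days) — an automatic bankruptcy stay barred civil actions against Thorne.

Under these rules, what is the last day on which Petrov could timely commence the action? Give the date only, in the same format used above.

The cause of action accrued on February 2, 2017, the date of the act.
The untolled deadline — 54 months after February 2, 2017 — is August 2, 2021.
The period was tolled for 381 days by the pending criminal prosecution (March 23, 2018 to April 8, 2019), pushing the deadline to August 18, 2022.
The automatic bankruptcy stay from June 28, 2019 to June 25, 2020 tolled the period for 363 days, extending the deadline to August 16, 2023.

August 16, 2023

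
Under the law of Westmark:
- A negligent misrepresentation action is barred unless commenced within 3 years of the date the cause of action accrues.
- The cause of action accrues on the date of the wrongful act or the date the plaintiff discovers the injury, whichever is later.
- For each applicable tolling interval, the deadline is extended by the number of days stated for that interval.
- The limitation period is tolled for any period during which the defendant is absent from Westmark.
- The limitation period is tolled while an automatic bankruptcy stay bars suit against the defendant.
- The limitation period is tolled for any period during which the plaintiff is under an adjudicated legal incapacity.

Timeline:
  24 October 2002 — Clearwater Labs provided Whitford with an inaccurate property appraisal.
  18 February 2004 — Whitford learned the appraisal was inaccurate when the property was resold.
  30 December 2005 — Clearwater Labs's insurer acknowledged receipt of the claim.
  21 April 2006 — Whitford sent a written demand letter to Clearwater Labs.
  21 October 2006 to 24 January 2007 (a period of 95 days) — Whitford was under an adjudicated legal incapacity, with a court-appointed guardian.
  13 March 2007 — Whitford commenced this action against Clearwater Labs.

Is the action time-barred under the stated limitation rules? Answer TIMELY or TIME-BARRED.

The claim accrued on 18 February 2004 — the later of the 24 October 2002 act and the 18 February 2004 discovery.
Adding the 3 years base period to 18 February 2004 gives a deadline of 18 February 2007, before any tolling.
The period was tolled for 95 days by the plaintiff's legal incapacity (21 October 2006 to 24 January 2007), pushing the deadline to 24 May 2007.
None of the other events listed affects the running of the period under the stated rules.
Whitford filed on 13 March 2007, before the 24 May 2007 deadline, so the action is timely.

TIMELY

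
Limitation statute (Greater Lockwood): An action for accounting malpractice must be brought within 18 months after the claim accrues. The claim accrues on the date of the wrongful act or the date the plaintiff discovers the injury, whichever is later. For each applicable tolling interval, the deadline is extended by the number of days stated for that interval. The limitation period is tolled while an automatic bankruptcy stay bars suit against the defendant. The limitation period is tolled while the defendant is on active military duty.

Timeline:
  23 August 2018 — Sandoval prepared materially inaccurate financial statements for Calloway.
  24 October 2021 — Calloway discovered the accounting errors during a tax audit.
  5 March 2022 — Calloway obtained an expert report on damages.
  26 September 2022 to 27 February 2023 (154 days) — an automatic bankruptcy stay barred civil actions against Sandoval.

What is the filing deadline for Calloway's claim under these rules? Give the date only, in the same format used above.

Because discovery on 24 October 2021 post-dates the 23 August 2018 act, accrual under the later-of rule falls on 24 October 2021.
Adding the 18 months base period to 24 October 2021 gives a deadline of 24 April 2023, before any tolling.
The period was tolled for 154 days by the automatic bankruptcy stay (26 September 2022 to 27 February 2023), pushing the deadline to 25 September 2023.
The other events in the timeline have no effect on the limitation period under the stated rules.

25 September 2023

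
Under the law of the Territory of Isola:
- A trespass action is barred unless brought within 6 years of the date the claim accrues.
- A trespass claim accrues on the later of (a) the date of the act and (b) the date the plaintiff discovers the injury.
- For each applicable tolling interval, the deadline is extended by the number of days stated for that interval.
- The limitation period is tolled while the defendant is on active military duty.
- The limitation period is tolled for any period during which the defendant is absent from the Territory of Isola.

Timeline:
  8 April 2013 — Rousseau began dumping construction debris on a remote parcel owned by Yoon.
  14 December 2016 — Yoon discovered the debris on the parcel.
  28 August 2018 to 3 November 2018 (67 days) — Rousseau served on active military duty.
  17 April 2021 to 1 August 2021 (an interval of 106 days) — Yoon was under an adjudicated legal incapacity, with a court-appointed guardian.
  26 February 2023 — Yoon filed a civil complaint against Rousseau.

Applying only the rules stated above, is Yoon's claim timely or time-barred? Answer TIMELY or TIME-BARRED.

The claim accrued on 14 December 2016 — the later of the 8 April 2013 act and the 14 December 2016 discovery.
The untolled deadline — 6 years after 14 December 2016 — is 14 December 2022.
The defendant's active military service from 28 August 2018 to 3 November 2018 tolled the period for 67 days, extending the deadline to 19 February 2023.
No stated provision tolls the period for the plaintiff's incapacity, so the interval from 17 April 2021 to 1 August 2021 has no effect on the deadline.
The 26 February 2023 filing falls after the 19 February 2023 deadline; the claim is time-barred.

TIME-BARRED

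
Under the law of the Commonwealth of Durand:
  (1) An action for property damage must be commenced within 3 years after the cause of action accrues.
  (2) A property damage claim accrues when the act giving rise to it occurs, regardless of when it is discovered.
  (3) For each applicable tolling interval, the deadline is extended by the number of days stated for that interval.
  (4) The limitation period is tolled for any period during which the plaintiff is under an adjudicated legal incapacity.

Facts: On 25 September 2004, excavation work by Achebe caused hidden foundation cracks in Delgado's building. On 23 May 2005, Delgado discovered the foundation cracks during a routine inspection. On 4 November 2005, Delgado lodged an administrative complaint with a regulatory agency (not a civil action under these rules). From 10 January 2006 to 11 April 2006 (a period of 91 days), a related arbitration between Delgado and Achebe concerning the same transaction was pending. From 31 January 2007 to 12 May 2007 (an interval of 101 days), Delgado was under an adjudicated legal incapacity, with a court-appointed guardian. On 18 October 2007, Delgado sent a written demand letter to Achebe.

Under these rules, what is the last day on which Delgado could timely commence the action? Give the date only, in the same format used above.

4 January 2008

The claim accrued on 25 September 2004, when the wrongful act occurred; under the stated occurrence rule the 23 May 2005 discovery does not delay accrual.
The untolled deadline — 3 years after 25 September 2004 — is 25 September 2007.
The plaintiff's legal incapacity from 31 January 2007 to 12 May 2007 tolled the period for 101 days, extending the deadline to 4 January 2008.
The pending related arbitration from 10 January 2006 to 11 April 2006 does not toll the period, because no stated rule makes a pending arbitration a tolling event.
The other events in the timeline have no effect on the limitation period under the stated rules.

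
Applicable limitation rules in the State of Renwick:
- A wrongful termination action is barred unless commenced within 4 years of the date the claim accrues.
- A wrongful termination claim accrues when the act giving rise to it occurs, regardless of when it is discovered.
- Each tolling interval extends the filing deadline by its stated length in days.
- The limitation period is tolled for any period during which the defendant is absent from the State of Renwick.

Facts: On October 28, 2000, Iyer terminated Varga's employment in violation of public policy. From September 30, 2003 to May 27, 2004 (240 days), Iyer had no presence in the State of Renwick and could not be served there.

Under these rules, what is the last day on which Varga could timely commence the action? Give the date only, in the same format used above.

The claim accrued on October 28, 2000, when the wrongful act occurred.
4 years from October 28, 2000 is October 28, 2004.
The defendant's absence from the jurisdiction from September 30, 2003 to May 27, 2004 tolled the period for 240 days, extending the deadline to June 25, 2005.

June 25, 2005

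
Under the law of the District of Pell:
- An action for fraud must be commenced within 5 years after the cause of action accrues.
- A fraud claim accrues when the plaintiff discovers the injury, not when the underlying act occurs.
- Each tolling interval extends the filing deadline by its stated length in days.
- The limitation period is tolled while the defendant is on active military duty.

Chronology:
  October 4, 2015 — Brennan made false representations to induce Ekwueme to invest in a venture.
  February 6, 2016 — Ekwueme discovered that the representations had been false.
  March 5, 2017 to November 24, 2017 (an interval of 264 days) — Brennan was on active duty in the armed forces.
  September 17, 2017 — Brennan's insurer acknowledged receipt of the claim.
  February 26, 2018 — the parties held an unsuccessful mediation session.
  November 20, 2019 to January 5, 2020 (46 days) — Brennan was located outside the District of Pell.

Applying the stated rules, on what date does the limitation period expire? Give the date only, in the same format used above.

October 28, 2021

Under the discovery rule, the claim accrued on February 6, 2016, when Ekwueme discovered the injury — not on the October 4, 2015 date of the underlying act.
Adding the 5 years base period to February 6, 2016 gives a deadline of February 6, 2021, before any tolling.
Because the defendant's active military service ran from March 5, 2017 to November 24, 2017, the deadline is extended by 264 days to October 28, 2021.
The defendant's absence from the jurisdiction from November 20, 2019 to January 5, 2020 does not toll the period, because no stated rule makes the defendant's absence a tolling event.
None of the other events listed affects the running of the period under the stated rules.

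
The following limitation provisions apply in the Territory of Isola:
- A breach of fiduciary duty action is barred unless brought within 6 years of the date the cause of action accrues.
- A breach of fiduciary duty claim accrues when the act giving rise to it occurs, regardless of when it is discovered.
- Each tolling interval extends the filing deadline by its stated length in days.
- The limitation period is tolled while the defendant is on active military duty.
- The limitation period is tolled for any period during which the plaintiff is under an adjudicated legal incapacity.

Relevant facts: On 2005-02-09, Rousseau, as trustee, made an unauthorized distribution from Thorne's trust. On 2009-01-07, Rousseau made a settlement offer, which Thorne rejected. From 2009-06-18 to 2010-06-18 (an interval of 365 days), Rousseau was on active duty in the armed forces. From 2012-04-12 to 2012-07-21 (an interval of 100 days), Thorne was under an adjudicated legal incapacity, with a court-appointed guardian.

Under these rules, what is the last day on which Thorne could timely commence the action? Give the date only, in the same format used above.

The claim accrued on 2005-02-09, when the wrongful act occurred.
The untolled deadline — 6 years after 2005-02-09 — is 2011-02-09.
The period was tolled for 365 days by the defendant's active military service (2009-06-18 to 2010-06-18), pushing the deadline to 2012-02-09.
The plaintiff's legal incapacity starting 2012-04-12 came too late — the period had run on 2012-02-09 — and so does not extend the deadline.
None of the other events listed affects the running of the period under the stated rules.

2012-02-09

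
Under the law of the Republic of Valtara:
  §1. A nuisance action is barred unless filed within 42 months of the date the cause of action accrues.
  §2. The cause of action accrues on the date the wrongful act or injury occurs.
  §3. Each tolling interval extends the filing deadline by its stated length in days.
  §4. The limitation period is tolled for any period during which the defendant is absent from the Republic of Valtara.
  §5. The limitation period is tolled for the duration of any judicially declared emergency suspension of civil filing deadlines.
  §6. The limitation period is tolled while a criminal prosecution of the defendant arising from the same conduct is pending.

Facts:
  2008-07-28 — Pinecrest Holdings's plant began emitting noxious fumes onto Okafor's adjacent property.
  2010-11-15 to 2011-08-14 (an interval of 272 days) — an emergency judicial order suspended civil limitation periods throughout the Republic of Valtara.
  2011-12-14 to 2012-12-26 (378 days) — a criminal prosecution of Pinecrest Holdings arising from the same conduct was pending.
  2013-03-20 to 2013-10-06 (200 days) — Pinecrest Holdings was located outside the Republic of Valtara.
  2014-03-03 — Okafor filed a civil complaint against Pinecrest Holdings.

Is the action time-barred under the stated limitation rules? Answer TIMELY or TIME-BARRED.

The claim accrued on 2008-07-28, when the wrongful act occurred.
Adding the 42 months base period to 2008-07-28 gives a deadline of 2012-01-28, before any tolling.
The period was tolled for 272 days by the emergency suspension of filing deadlines (2010-11-15 to 2011-08-14), pushing the deadline to 2012-10-26.
The period was tolled for 378 days by the pending criminal prosecution (2011-12-14 to 2012-12-26), pushing the deadline to 2013-11-08.
The period was tolled for 200 days by the defendant's absence from the jurisdiction (2013-03-20 to 2013-10-06), pushing the deadline to 2014-05-27.
Filing on 2014-03-03 beat the 2014-05-27 deadline — the action is timely.

TIMELY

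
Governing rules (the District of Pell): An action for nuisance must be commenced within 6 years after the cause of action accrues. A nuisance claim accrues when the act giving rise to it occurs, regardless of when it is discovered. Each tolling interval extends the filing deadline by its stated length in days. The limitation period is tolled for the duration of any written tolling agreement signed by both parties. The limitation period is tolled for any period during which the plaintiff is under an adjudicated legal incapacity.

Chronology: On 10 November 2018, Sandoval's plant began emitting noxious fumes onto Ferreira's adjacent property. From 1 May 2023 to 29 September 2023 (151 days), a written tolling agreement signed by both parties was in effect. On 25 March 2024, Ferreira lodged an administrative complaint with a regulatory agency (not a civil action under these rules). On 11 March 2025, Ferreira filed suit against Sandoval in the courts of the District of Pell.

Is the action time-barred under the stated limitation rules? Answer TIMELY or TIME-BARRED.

TIMELY

The claim accrued on 10 November 2018, when the wrongful act occurred.
6 years from 10 November 2018 is 10 November 2024.
The written tolling agreement from 1 May 2023 to 29 September 2023 tolled the period for 151 days, extending the deadline to 10 April 2025.
Nothing else in the chronology tolls or restarts the period.
Ferreira filed on 11 March 2025, before the 10 April 2025 deadline, so the action is timely.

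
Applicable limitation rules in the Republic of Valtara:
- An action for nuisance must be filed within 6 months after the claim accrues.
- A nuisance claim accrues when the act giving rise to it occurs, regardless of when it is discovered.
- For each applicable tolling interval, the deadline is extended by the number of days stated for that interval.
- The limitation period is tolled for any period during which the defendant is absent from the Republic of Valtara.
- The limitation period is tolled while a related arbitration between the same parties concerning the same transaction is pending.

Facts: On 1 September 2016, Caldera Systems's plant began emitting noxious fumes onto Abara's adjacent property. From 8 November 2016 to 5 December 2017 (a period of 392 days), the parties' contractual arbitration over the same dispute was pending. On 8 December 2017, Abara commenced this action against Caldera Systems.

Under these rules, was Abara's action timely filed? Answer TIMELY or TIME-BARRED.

The claim accrued on 1 September 2016, the date of the act.
The untolled deadline — 6 months after 1 September 2016 — is 1 March 2017.
The period was tolled for 392 days by the pending related arbitration (8 November 2016 to 5 December 2017), pushing the deadline to 28 March 2018.
Filing on 8 December 2017 beat the 28 March 2018 deadline — the action is timely.

TIMELY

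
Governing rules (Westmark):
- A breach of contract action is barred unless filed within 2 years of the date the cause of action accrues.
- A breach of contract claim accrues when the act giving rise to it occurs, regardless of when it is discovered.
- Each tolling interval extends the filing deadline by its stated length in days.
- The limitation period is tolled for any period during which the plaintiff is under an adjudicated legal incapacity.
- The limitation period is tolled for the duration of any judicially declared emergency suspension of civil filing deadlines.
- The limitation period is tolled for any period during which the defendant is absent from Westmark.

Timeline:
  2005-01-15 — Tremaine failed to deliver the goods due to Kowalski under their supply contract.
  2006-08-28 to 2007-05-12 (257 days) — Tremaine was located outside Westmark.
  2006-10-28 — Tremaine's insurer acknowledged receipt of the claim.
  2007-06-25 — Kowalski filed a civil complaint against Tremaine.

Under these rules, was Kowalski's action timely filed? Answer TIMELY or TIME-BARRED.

The claim accrued on 2005-01-15, when the wrongful act occurred.
The untolled deadline — 2 years after 2005-01-15 — is 2007-01-15.
Because the defendant's absence from the jurisdiction ran from 2006-08-28 to 2007-05-12, the deadline is extended by 257 days to 2007-09-29.
None of the other events listed affects the running of the period under the stated rules.
The 2007-06-25 filing precedes the 2007-09-29 deadline; the claim is timely.

TIMELY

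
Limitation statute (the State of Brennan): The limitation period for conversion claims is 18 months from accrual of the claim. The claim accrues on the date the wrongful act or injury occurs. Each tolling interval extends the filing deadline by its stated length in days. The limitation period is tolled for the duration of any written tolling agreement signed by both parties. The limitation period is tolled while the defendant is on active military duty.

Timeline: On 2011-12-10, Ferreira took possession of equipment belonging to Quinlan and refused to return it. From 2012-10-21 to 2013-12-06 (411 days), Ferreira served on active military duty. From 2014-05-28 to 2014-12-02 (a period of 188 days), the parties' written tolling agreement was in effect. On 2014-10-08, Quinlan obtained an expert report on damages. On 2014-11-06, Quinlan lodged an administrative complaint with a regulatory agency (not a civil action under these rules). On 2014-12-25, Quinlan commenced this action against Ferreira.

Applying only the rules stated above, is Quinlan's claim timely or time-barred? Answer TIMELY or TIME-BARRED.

TIMELY

The claim accrued on 2011-12-10, the date of the act.
The untolled deadline — 18 months after 2011-12-10 — is 2013-06-10.
The period was tolled for 411 days by the defendant's active military service (2012-10-21 to 2013-12-06), pushing the deadline to 2014-07-26.
The period was tolled for 188 days by the written tolling agreement (2014-05-28 to 2014-12-02), pushing the deadline to 2015-01-30.
Nothing else in the chronology tolls or restarts the period.
The 2014-12-25 filing precedes the 2015-01-30 deadline; the claim is timely.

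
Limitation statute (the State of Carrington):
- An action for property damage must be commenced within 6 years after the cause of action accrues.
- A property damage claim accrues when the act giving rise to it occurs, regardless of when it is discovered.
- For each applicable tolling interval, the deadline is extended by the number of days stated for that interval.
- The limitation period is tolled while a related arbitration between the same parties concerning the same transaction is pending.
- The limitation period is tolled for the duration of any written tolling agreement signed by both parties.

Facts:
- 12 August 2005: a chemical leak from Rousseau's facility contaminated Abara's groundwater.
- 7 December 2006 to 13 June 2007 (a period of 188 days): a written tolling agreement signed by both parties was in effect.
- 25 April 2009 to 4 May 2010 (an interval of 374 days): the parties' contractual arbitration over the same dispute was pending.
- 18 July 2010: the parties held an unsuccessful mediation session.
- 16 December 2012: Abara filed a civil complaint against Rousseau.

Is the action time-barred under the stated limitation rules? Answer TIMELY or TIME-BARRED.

TIMELY

The cause of action accrued on 12 August 2005, the date of the act.
The untolled deadline — 6 years after 12 August 2005 — is 12 August 2011.
The written tolling agreement from 7 December 2006 to 13 June 2007 tolled the period for 188 days, extending the deadline to 16 February 2012.
Because the pending related arbitration ran from 25 April 2009 to 4 May 2010, the deadline is extended by 374 days to 24 February 2013.
None of the other events listed affects the running of the period under the stated rules.
Abara filed on 16 December 2012, before the 24 February 2013 deadline, so the action is timely.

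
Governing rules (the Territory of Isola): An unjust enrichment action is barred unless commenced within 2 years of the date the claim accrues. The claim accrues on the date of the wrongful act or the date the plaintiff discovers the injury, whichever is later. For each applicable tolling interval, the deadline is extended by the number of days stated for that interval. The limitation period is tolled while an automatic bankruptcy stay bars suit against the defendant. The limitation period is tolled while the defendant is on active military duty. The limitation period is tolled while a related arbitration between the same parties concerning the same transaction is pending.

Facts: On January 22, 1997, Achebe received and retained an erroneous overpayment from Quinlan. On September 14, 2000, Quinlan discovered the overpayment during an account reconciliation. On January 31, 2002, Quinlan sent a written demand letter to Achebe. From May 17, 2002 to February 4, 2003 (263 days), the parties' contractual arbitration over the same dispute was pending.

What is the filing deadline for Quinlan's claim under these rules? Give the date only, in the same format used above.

June 4, 2003

Because discovery on September 14, 2000 post-dates the January 22, 1997 act, accrual under the later-of rule falls on September 14, 2000.
2 years from September 14, 2000 is September 14, 2002.
The period was tolled for 263 days by the pending related arbitration (May 17, 2002 to February 4, 2003), pushing the deadline to June 4, 2003.
The other events in the timeline have no effect on the limitation period under the stated rules.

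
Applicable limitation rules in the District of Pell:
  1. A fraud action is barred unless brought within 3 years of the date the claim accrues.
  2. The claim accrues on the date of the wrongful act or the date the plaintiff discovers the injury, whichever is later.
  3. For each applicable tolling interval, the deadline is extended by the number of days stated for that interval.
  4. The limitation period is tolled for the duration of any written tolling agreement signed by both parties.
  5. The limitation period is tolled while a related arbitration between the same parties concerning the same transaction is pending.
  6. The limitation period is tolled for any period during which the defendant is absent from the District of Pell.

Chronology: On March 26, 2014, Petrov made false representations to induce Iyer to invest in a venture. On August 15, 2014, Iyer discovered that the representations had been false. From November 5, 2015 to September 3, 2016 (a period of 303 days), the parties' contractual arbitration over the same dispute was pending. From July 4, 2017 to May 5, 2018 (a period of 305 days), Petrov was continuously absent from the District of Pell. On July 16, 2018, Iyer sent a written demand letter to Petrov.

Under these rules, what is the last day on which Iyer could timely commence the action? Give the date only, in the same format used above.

Taking the later of the act (March 26, 2014) and discovery (August 15, 2014), the claim accrued on August 15, 2014.
The untolled deadline — 3 years after August 15, 2014 — is August 15, 2017.
The pending related arbitration from November 5, 2015 to September 3, 2016 tolled the period for 303 days, extending the deadline to June 14, 2018.
The defendant's absence from the jurisdiction from July 4, 2017 to May 5, 2018 tolled the period for 305 days, extending the deadline to April 15, 2019.
The other events in the timeline have no effect on the limitation period under the stated rules.

April 15, 2019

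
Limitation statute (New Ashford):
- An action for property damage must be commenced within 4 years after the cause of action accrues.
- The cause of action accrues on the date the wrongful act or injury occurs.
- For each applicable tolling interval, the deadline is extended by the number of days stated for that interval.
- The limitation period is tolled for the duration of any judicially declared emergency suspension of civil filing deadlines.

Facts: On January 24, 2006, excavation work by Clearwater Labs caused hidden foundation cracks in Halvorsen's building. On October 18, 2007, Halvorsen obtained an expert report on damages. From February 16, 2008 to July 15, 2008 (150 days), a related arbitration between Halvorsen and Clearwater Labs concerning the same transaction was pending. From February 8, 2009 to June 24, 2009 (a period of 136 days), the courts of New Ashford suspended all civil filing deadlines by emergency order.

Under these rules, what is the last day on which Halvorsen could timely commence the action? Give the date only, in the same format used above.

June 9, 2010

The limitation period began to run on January 24, 2006.
Adding the 4 years base period to January 24, 2006 gives a deadline of January 24, 2010, before any tolling.
Because the emergency suspension of filing deadlines ran from February 8, 2009 to June 24, 2009, the deadline is extended by 136 days to June 9, 2010.
Although a pending arbitration ran from February 16, 2008 to July 15, 2008, the stated rules do not make that a tolling event, so it is disregarded.
Nothing else in the chronology tolls or restarts the period.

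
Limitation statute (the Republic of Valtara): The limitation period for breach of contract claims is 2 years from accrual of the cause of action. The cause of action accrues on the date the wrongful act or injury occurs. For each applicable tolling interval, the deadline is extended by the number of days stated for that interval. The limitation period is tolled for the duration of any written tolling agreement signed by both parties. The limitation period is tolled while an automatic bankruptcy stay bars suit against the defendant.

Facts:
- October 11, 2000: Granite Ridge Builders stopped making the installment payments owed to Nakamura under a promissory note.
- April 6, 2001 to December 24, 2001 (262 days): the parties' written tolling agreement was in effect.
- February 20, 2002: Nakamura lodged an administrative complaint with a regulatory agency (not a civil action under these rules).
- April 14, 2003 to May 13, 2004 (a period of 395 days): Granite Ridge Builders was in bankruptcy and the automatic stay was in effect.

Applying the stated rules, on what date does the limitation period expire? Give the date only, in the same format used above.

The cause of action accrued on October 11, 2000, the date of the act.
2 years from October 11, 2000 is October 11, 2002.
The period was tolled for 262 days by the written tolling agreement (April 6, 2001 to December 24, 2001), pushing the deadline to June 30, 2003.
The period was tolled for 395 days by the automatic bankruptcy stay (April 14, 2003 to May 13, 2004), pushing the deadline to July 29, 2004.
Nothing else in the chronology tolls or restarts the period.

July 29, 2004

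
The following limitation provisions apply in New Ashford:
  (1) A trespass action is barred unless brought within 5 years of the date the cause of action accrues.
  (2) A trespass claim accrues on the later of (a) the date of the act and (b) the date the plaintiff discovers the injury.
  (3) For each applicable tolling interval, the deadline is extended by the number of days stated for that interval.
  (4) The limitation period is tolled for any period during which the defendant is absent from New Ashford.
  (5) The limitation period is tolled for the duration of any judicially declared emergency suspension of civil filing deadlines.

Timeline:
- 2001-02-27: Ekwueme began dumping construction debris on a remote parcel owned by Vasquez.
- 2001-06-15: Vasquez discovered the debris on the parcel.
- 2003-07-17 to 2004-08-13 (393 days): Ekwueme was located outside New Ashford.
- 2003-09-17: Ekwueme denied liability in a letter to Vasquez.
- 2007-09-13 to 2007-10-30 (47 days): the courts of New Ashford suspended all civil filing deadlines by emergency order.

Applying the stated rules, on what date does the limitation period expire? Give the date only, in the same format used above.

2007-07-13

Taking the later of the act (2001-02-27) and discovery (2001-06-15), the claim accrued on 2001-06-15.
5 years from 2001-06-15 is 2006-06-15.
Because the defendant's absence from the jurisdiction ran from 2003-07-17 to 2004-08-13, the deadline is extended by 393 days to 2007-07-13.
By the time the emergency suspension of filing deadlines began on 2007-09-13, the limitation period had already expired on 2007-07-13; that interval cannot revive it.
Nothing else in the chronology tolls or restarts the period.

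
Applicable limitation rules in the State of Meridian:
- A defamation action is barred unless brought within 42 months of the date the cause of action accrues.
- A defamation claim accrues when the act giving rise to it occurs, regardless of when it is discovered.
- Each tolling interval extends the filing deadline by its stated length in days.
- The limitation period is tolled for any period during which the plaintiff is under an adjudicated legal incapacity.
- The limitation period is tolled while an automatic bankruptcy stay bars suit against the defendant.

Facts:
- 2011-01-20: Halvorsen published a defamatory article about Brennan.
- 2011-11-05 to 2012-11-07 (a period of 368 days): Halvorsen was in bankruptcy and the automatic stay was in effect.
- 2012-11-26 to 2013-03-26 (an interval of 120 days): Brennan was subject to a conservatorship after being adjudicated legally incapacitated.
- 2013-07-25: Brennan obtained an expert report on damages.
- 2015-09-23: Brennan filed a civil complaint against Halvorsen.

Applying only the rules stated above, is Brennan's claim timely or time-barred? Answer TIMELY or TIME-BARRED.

The claim accrued on 2011-01-20, when the wrongful act occurred.
The untolled deadline — 42 months after 2011-01-20 — is 2014-07-20.
The period was tolled for 368 days by the automatic bankruptcy stay (2011-11-05 to 2012-11-07), pushing the deadline to 2015-07-23.
The period was tolled for 120 days by the plaintiff's legal incapacity (2012-11-26 to 2013-03-26), pushing the deadline to 2015-11-20.
The other events in the timeline have no effect on the limitation period under the stated rules.
The 2015-09-23 filing precedes the 2015-11-20 deadline; the claim is timely.

TIMELY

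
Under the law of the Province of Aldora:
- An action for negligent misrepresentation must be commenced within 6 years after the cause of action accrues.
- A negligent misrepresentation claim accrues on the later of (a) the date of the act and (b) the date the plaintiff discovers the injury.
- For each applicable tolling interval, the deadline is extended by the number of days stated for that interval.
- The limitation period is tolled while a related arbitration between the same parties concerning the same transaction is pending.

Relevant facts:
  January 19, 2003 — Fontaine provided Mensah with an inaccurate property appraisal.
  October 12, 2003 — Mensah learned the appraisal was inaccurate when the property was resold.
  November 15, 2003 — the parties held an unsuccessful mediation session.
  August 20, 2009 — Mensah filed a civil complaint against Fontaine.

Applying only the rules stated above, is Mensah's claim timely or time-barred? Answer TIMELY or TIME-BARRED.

Because discovery on October 12, 2003 post-dates the January 19, 2003 act, accrual under the later-of rule falls on October 12, 2003.
The untolled deadline — 6 years after October 12, 2003 — is October 12, 2009.
The other events in the timeline have no effect on the limitation period under the stated rules.
Filing on August 20, 2009 beat the October 12, 2009 deadline — the action is timely.

TIMELY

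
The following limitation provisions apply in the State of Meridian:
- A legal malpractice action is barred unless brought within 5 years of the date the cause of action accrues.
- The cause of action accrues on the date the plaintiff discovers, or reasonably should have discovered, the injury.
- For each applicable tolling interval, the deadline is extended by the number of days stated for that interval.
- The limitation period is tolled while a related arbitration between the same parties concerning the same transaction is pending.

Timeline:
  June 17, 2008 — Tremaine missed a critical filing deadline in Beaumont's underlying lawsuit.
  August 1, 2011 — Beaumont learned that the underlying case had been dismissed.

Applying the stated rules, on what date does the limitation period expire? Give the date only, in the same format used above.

August 1, 2016

The claim did not accrue until Beaumont discovered the injury on August 1, 2011; the June 17, 2008 act date does not start the clock under the stated rule.
5 years from August 1, 2011 is August 1, 2016.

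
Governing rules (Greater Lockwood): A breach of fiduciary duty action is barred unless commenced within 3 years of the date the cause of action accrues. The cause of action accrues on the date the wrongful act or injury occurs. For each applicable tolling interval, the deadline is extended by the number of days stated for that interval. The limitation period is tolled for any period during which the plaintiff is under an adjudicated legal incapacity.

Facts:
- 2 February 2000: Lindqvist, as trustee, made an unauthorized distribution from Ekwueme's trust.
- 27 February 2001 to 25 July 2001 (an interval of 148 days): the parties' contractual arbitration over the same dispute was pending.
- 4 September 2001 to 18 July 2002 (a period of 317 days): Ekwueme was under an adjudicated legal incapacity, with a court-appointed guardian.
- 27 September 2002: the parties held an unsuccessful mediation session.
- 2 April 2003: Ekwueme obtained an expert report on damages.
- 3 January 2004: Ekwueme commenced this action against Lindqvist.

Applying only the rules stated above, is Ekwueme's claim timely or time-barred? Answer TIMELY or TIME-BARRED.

TIME-BARRED

The cause of action accrued on 2 February 2000, the date of the act.
The untolled deadline — 3 years after 2 February 2000 — is 2 February 2003.
The plaintiff's legal incapacity from 4 September 2001 to 18 July 2002 tolled the period for 317 days, extending the deadline to 16 December 2003.
No stated provision tolls the period for a pending arbitration, so the interval from 27 February 2001 to 25 July 2001 has no effect on the deadline.
Nothing else in the chronology tolls or restarts the period.
The 3 January 2004 filing falls after the 16 December 2003 deadline; the claim is time-barred.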